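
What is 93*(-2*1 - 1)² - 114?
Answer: 723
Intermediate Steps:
93*(-2*1 - 1)² - 114 = 93*(-2 - 1)² - 114 = 93*(-3)² - 114 = 93*9 - 114 = 837 - 114 = 723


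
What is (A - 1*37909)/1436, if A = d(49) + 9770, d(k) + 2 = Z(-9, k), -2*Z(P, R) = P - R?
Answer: -7028/359 ≈ -19.577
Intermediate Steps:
Z(P, R) = R/2 - P/2 (Z(P, R) = -(P - R)/2 = R/2 - P/2)
d(k) = 5/2 + k/2 (d(k) = -2 + (k/2 - ½*(-9)) = -2 + (k/2 + 9/2) = -2 + (9/2 + k/2) = 5/2 + k/2)
A = 9797 (A = (5/2 + (½)*49) + 9770 = (5/2 + 49/2) + 9770 = 27 + 9770 = 9797)
(A - 1*37909)/1436 = (9797 - 1*37909)/1436 = (9797 - 37909)*(1/1436) = -28112*1/1436 = -7028/359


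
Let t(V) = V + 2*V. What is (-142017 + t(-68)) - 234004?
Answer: -376225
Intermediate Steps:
t(V) = 3*V
(-142017 + t(-68)) - 234004 = (-142017 + 3*(-68)) - 234004 = (-142017 - 204) - 234004 = -142221 - 234004 = -376225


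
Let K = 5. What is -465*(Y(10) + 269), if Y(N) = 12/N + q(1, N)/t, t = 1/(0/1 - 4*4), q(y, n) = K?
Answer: -88443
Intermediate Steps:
q(y, n) = 5
t = -1/16 (t = 1/(0*1 - 16) = 1/(0 - 16) = 1/(-16) = -1/16 ≈ -0.062500)
Y(N) = -80 + 12/N (Y(N) = 12/N + 5/(-1/16) = 12/N + 5*(-16) = 12/N - 80 = -80 + 12/N)
-465*(Y(10) + 269) = -465*((-80 + 12/10) + 269) = -465*((-80 + 12*(1/10)) + 269) = -465*((-80 + 6/5) + 269) = -465*(-394/5 + 269) = -465*951/5 = -88443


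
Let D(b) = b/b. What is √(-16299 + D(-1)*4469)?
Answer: 13*I*√70 ≈ 108.77*I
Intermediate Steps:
D(b) = 1
√(-16299 + D(-1)*4469) = √(-16299 + 1*4469) = √(-16299 + 4469) = √(-11830) = 13*I*√70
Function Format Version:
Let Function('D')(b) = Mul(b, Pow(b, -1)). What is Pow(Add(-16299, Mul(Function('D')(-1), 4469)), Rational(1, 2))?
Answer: Mul(13, I, Pow(70, Rational(1, 2))) ≈ Mul(108.77, I)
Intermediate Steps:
Function('D')(b) = 1
Pow(Add(-16299, Mul(Function('D')(-1), 4469)), Rational(1, 2)) = Pow(Add(-16299, Mul(1, 4469)), Rational(1, 2)) = Pow(Add(-16299, 4469), Rational(1, 2)) = Pow(-11830, Rational(1, 2)) = Mul(13, I, Pow(70, Rational(1, 2)))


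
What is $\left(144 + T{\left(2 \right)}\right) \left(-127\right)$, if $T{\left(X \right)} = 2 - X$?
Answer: $-18288$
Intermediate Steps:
$\left(144 + T{\left(2 \right)}\right) \left(-127\right) = \left(144 + \left(2 - 2\right)\right) \left(-127\right) = \left(144 + 0\right) \left(-127\right) = 144 \left(-127\right) = -18288$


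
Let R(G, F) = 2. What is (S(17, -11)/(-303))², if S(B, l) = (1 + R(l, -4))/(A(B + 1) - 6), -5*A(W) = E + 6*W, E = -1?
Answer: 25/191462569 ≈ 1.3057e-7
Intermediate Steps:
A(W) = ⅕ - 6*W/5 (A(W) = -(-1 + 6*W)/5 = ⅕ - 6*W/5)
S(B, l) = 3/(-7 - 6*B/5) (S(B, l) = (1 + 2)/((⅕ - 6*(B + 1)/5) - 6) = 3/((⅕ - 6*(1 + B)/5) - 6) = 3/((⅕ + (-6/5 - 6*B/5)) - 6) = 3/((-1 - 6*B/5) - 6) = 3/(-7 - 6*B/5))
(S(17, -11)/(-303))² = (-15/(35 + 6*17)/(-303))² = (-15/(35 + 102)*(-1/303))² = (-15/137*(-1/303))² = (5/13837)² = 25/191462569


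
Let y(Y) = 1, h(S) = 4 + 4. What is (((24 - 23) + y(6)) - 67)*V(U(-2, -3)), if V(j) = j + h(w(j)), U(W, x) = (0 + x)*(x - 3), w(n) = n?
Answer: -1690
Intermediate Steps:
U(W, x) = x*(-3 + x)
h(S) = 8
V(j) = 8 + j (V(j) = j + 8 = 8 + j)
(((24 - 23) + y(6)) - 67)*V(U(-2, -3)) = (((24 - 23) + 1) - 67)*(8 - 3*(-3 - 3)) = ((1 + 1) - 67)*(8 - 3*(-6)) = (2 - 67)*(8 + 18) = -65*26 = -1690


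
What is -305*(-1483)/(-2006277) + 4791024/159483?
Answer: 3179994901501/106655691597 ≈ 29.816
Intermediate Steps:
-305*(-1483)/(-2006277) + 4791024/159483 = 452315*(-1/2006277) + 4791024*(1/159483) = -452315/2006277 + 1597008/53161 = 3179994901501/106655691597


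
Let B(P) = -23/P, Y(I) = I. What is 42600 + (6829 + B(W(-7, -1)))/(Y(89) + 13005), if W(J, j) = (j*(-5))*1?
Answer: 1394528061/32735 ≈ 42601.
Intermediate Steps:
W(J, j) = -5*j (W(J, j) = -5*j*1 = -5*j)
42600 + (6829 + B(W(-7, -1)))/(Y(89) + 13005) = 42600 + (6829 - 23/((-5*(-1))))/(89 + 13005) = 42600 + (6829 - 23/5)/13094 = 42600 + (6829 - 23*⅕)*(1/13094) = 42600 + (6829 - 23/5)*(1/13094) = 42600 + (34122/5)*(1/13094) = 42600 + 17061/32735 = 1394528061/32735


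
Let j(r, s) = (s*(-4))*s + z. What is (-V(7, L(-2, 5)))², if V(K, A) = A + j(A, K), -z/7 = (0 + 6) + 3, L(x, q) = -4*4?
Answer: 75625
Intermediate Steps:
L(x, q) = -16
z = -63 (z = -7*((0 + 6) + 3) = -7*(6 + 3) = -7*9 = -63)
j(r, s) = -63 - 4*s² (j(r, s) = (s*(-4))*s - 63 = (-4*s)*s - 63 = -4*s² - 63 = -63 - 4*s²)
V(K, A) = -63 + A - 4*K² (V(K, A) = A + (-63 - 4*K²) = -63 + A - 4*K²)
(-V(7, L(-2, 5)))² = (-(-63 - 16 - 4*7²))² = (-(-63 - 16 - 4*49))² = (-(-63 - 16 - 196))² = (-1*(-275))² = 275² = 75625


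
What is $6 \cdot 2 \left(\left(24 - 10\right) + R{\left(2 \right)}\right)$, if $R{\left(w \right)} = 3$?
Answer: $204$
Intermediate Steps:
$6 \cdot 2 \left(\left(24 - 10\right) + R{\left(2 \right)}\right) = 6 \cdot 2 \left(\left(24 - 10\right) + 3\right) = 12 \left(14 + 3\right) = 12 \cdot 17 = 204$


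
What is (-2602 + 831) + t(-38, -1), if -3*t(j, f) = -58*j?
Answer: -7517/3 ≈ -2505.7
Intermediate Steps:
t(j, f) = 58*j/3 (t(j, f) = -(-58)*j/3 = 58*j/3)
(-2602 + 831) + t(-38, -1) = (-2602 + 831) + (58/3)*(-38) = -1771 - 2204/3 = -7517/3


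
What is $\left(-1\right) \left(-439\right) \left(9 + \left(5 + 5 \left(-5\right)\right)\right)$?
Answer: $-4829$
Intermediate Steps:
$\left(-1\right) \left(-439\right) \left(9 + \left(5 + 5 \left(-5\right)\right)\right) = 439 \left(9 + \left(5 - 25\right)\right) = 439 \left(9 - 20\right) = 439 \left(-11\right) = -4829$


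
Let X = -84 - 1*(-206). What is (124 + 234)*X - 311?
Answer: 43365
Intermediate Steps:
X = 122 (X = -84 + 206 = 122)
(124 + 234)*X - 311 = (124 + 234)*122 - 311 = 358*122 - 311 = 43676 - 311 = 43365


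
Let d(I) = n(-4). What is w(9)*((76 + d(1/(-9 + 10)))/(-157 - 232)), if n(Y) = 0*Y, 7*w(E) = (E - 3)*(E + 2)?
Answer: -5016/2723 ≈ -1.8421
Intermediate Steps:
w(E) = (-3 + E)*(2 + E)/7 (w(E) = ((E - 3)*(E + 2))/7 = ((-3 + E)*(2 + E))/7 = (-3 + E)*(2 + E)/7)
n(Y) = 0
d(I) = 0
w(9)*((76 + d(1/(-9 + 10)))/(-157 - 232)) = (-6/7 - ⅐*9 + (⅐)*9²)*((76 + 0)/(-157 - 232)) = (-6/7 - 9/7 + (⅐)*81)*(76/(-389)) = (-6/7 - 9/7 + 81/7)*(76*(-1/389)) = (66/7)*(-76/389) = -5016/2723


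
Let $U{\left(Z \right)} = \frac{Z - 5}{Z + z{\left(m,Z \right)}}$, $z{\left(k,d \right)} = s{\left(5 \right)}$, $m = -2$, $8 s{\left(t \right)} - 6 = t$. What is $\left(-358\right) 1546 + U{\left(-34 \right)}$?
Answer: $- \frac{48151612}{87} \approx -5.5347 \cdot 10^{5}$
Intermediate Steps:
$s{\left(t \right)} = \frac{3}{4} + \frac{t}{8}$
$z{\left(k,d \right)} = \frac{11}{8}$ ($z{\left(k,d \right)} = \frac{3}{4} + \frac{1}{8} \cdot 5 = \frac{3}{4} + \frac{5}{8} = \frac{11}{8}$)
$U{\left(Z \right)} = \frac{-5 + Z}{\frac{11}{8} + Z}$ ($U{\left(Z \right)} = \frac{Z - 5}{Z + \frac{11}{8}} = \frac{-5 + Z}{\frac{11}{8} + Z}$)
$\left(-358\right) 1546 + U{\left(-34 \right)} = \left(-358\right) 1546 + \frac{8 \left(-5 - 34\right)}{11 + 8 \left(-34\right)} = -553468 + 8 \frac{1}{11 - 272} \left(-39\right) = -553468 + 8 \frac{1}{-261} \left(-39\right) = -553468 + 8 \left(- \frac{1}{261}\right) \left(-39\right) = -553468 + \frac{104}{87} = - \frac{48151612}{87}$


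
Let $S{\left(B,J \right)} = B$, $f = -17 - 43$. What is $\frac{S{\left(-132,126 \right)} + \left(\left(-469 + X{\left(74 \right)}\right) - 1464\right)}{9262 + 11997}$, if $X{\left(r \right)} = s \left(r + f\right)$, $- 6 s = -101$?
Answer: $- \frac{784}{9111} \approx -0.08605$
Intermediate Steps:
$f = -60$
$s = \frac{101}{6}$ ($s = \left(- \frac{1}{6}\right) \left(-101\right) = \frac{101}{6} \approx 16.833$)
$X{\left(r \right)} = -1010 + \frac{101 r}{6}$ ($X{\left(r \right)} = \frac{101 \left(r - 60\right)}{6} = \frac{101 \left(-60 + r\right)}{6} = -1010 + \frac{101 r}{6}$)
$\frac{S{\left(-132,126 \right)} + \left(\left(-469 + X{\left(74 \right)}\right) - 1464\right)}{9262 + 11997} = \frac{-132 + \left(\left(-469 + \left(-1010 + \frac{101}{6} \cdot 74\right)\right) - 1464\right)}{9262 + 11997} = \frac{-132 + \left(\left(-469 + \left(-1010 + \frac{3737}{3}\right)\right) - 1464\right)}{21259} = \left(-132 + \left(\left(-469 + \frac{707}{3}\right) - 1464\right)\right) \frac{1}{21259} = \left(-132 - \frac{5092}{3}\right) \frac{1}{21259} = \left(- \frac{5488}{3}\right) \frac{1}{21259} = - \frac{784}{9111}$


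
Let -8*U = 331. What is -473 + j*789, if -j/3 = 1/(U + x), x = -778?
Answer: -1027193/2185 ≈ -470.11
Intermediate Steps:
U = -331/8 (U = -1/8*331 = -331/8 ≈ -41.375)
j = 8/2185 (j = -3/(-331/8 - 778) = -3/(-6555/8) = -3*(-8/6555) = 8/2185 ≈ 0.0036613)
-473 + j*789 = -473 + (8/2185)*789 = -473 + 6312/2185 = -1027193/2185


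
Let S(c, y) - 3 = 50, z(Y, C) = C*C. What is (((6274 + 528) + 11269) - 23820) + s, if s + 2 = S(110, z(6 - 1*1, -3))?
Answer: -5698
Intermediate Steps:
z(Y, C) = C²
S(c, y) = 53 (S(c, y) = 3 + 50 = 53)
s = 51 (s = -2 + 53 = 51)
(((6274 + 528) + 11269) - 23820) + s = (((6274 + 528) + 11269) - 23820) + 51 = ((6802 + 11269) - 23820) + 51 = (18071 - 23820) + 51 = -5749 + 51 = -5698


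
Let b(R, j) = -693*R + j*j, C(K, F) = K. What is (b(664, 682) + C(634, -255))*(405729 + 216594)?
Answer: 3488742738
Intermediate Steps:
b(R, j) = j² - 693*R (b(R, j) = -693*R + j² = j² - 693*R)
(b(664, 682) + C(634, -255))*(405729 + 216594) = ((682² - 693*664) + 634)*(405729 + 216594) = ((465124 - 460152) + 634)*622323 = (4972 + 634)*622323 = 5606*622323 = 3488742738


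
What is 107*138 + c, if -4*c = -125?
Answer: 59189/4 ≈ 14797.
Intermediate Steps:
c = 125/4 (c = -¼*(-125) = 125/4 ≈ 31.250)
107*138 + c = 107*138 + 125/4 = 14766 + 125/4 = 59189/4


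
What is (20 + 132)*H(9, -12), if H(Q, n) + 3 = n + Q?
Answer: -912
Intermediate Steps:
H(Q, n) = -3 + Q + n (H(Q, n) = -3 + (n + Q) = -3 + (Q + n) = -3 + Q + n)
(20 + 132)*H(9, -12) = (20 + 132)*(-3 + 9 - 12) = 152*(-6) = -912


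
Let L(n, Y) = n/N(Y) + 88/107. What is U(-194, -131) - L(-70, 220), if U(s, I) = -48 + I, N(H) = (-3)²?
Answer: -165679/963 ≈ -172.04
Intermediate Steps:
N(H) = 9
L(n, Y) = 88/107 + n/9 (L(n, Y) = n/9 + 88/107 = 88/107 + n/9)
U(-194, -131) - L(-70, 220) = (-48 - 131) - (88/107 + (⅑)*(-70)) = -179 - (88/107 - 70/9) = -179 - 1*(-6698/963) = -179 + 6698/963 = -165679/963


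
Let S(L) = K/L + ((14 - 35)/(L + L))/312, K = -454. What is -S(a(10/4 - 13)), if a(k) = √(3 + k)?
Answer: -94439*I*√30/3120 ≈ -165.79*I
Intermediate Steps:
S(L) = -94439/(208*L) (S(L) = -454/L + ((14 - 35)/(L + L))/312 = -454/L - 21*1/(2*L)*(1/312) = -454/L - 21/(2*L)*(1/312) = -454/L - 7/(208*L) = -94439/(208*L))
-S(a(10/4 - 13)) = -(-94439)/(208*(√(3 + (10/4 - 13)))) = -(-94439)/(208*(√(3 + (10*(¼) - 13)))) = -(-94439)/(208*(√(3 + (5/2 - 13)))) = -(-94439)/(208*(√(3 - 21/2))) = -(-94439)/(208*(√(-15/2))) = -(-94439)/(208*(I*√30/2)) = -(-94439)*(-I*√30/15)/208 = -94439*I*√30/3120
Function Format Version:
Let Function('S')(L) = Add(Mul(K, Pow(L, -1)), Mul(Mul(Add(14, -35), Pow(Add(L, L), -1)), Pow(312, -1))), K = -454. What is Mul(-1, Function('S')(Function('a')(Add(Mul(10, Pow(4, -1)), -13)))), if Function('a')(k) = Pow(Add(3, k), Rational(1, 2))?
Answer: Mul(Rational(-94439, 3120), I, Pow(30, Rational(1, 2))) ≈ Mul(-165.79, I)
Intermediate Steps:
Function('S')(L) = Mul(Rational(-94439, 208), Pow(L, -1)) (Function('S')(L) = Add(Mul(-454, Pow(L, -1)), Mul(Mul(Add(14, -35), Pow(Add(L, L), -1)), Pow(312, -1))) = Add(Mul(-454, Pow(L, -1)), Mul(Mul(-21, Pow(Mul(2, L), -1)), Rational(1, 312))) = Add(Mul(-454, Pow(L, -1)), Mul(Mul(-21, Mul(Rational(1, 2), Pow(L, -1))), Rational(1, 312))) = Add(Mul(-454, Pow(L, -1)), Mul(Mul(Rational(-21, 2), Pow(L, -1)), Rational(1, 312))) = Add(Mul(-454, Pow(L, -1)), Mul(Rational(-7, 208), Pow(L, -1))) = Mul(Rational(-94439, 208), Pow(L, -1)))
Mul(-1, Function('S')(Function('a')(Add(Mul(10, Pow(4, -1)), -13)))) = Mul(-1, Mul(Rational(-94439, 208), Pow(Pow(Add(3, Add(Mul(10, Pow(4, -1)), -13)), Rational(1, 2)), -1))) = Mul(-1, Mul(Rational(-94439, 208), Pow(Pow(Add(3, Add(Mul(10, Rational(1, 4)), -13)), Rational(1, 2)), -1))) = Mul(-1, Mul(Rational(-94439, 208), Pow(Pow(Add(3, Add(Rational(5, 2), -13)), Rational(1, 2)), -1))) = Mul(-1, Mul(Rational(-94439, 208), Pow(Pow(Add(3, Rational(-21, 2)), Rational(1, 2)), -1))) = Mul(-1, Mul(Rational(-94439, 208), Pow(Pow(Rational(-15, 2), Rational(1, 2)), -1))) = Mul(-1, Mul(Rational(-94439, 208), Pow(Mul(Rational(1, 2), I, Pow(30, Rational(1, 2))), -1))) = Mul(-1, Mul(Rational(-94439, 208), Mul(Rational(-1, 15), I, Pow(30, Rational(1, 2))))) = Mul(-1, Mul(Rational(94439, 3120), I, Pow(30, Rational(1, 2)))) = Mul(Rational(-94439, 3120), I, Pow(30, Rational(1, 2)))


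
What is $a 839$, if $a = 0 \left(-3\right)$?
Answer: $0$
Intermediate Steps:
$a = 0$
$a 839 = 0 \cdot 839 = 0$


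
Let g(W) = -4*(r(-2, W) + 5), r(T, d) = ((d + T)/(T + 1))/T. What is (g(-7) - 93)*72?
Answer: -6840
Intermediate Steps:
r(T, d) = (T + d)/(T*(1 + T)) (r(T, d) = ((T + d)/(1 + T))/T = (T + d)/(T*(1 + T)))
g(W) = -16 - 2*W (g(W) = -4*((-2 + W)/((-2)*(1 - 2)) + 5) = -4*(-1/2*(-2 + W)/(-1) + 5) = -4*(-1/2*(-1)*(-2 + W) + 5) = -4*((-1 + W/2) + 5) = -4*(4 + W/2) = -16 - 2*W)
(g(-7) - 93)*72 = ((-16 - 2*(-7)) - 93)*72 = ((-16 + 14) - 93)*72 = (-2 - 93)*72 = -95*72 = -6840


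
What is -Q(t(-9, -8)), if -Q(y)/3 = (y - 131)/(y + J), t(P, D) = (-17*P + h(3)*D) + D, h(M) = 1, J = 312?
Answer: 18/449 ≈ 0.040089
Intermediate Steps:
t(P, D) = -17*P + 2*D (t(P, D) = (-17*P + 1*D) + D = (-17*P + D) + D = (D - 17*P) + D = -17*P + 2*D)
Q(y) = -3*(-131 + y)/(312 + y) (Q(y) = -3*(y - 131)/(y + 312) = -3*(-131 + y)/(312 + y))
-Q(t(-9, -8)) = -3*(131 - (-17*(-9) + 2*(-8)))/(312 + (-17*(-9) + 2*(-8))) = -3*(131 - (153 - 16))/(312 + (153 - 16)) = -3*(131 - 1*137)/(312 + 137) = -3*(131 - 137)/449 = -3*(-6)/449 = -1*(-18/449) = 18/449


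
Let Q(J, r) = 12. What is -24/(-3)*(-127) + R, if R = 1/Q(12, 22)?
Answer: -12191/12 ≈ -1015.9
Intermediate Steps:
R = 1/12 ≈ 0.083333
-24/(-3)*(-127) + R = -24/(-3)*(-127) + 1/12 = -24*(-⅓)*(-127) + 1/12 = 8*(-127) + 1/12 = -1016 + 1/12 = -12191/12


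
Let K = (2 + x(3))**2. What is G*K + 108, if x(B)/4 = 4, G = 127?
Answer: 41256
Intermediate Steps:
x(B) = 16 (x(B) = 4*4 = 16)
K = 324 (K = (2 + 16)**2 = 18**2 = 324)
G*K + 108 = 127*324 + 108 = 41148 + 108 = 41256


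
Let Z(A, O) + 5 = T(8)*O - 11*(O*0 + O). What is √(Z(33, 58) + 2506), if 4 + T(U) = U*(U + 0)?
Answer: √5343 ≈ 73.096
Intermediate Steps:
T(U) = -4 + U² (T(U) = -4 + U*(U + 0) = -4 + U*U = -4 + U²)
Z(A, O) = -5 + 49*O (Z(A, O) = -5 + ((-4 + 8²)*O - 11*(O*0 + O)) = -5 + ((-4 + 64)*O - 11*(0 + O)) = -5 + (60*O - 11*O) = -5 + 49*O)
√(Z(33, 58) + 2506) = √((-5 + 49*58) + 2506) = √((-5 + 2842) + 2506) = √(2837 + 2506) = √5343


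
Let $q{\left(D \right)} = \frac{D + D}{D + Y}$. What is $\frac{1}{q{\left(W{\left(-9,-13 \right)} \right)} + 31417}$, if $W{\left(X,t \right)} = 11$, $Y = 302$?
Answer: $\frac{313}{9833543} \approx 3.183 \cdot 10^{-5}$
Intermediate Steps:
$q{\left(D \right)} = \frac{2 D}{302 + D}$ ($q{\left(D \right)} = \frac{D + D}{D + 302} = \frac{2 D}{302 + D}$)
$\frac{1}{q{\left(W{\left(-9,-13 \right)} \right)} + 31417} = \frac{1}{2 \cdot 11 \frac{1}{302 + 11} + 31417} = \frac{1}{2 \cdot 11 \cdot \frac{1}{313} + 31417} = \frac{1}{\frac{22}{313} + 31417} = \frac{1}{\frac{9833543}{313}} = \frac{313}{9833543}$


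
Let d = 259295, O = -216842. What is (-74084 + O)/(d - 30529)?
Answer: -145463/114383 ≈ -1.2717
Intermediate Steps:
(-74084 + O)/(d - 30529) = (-74084 - 216842)/(259295 - 30529) = -290926/228766 = -290926*1/228766 = -145463/114383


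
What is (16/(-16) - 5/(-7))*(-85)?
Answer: 170/7 ≈ 24.286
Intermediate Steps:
(16/(-16) - 5/(-7))*(-85) = (16*(-1/16) - 5*(-⅐))*(-85) = (-1 + 5/7)*(-85) = -2/7*(-85) = 170/7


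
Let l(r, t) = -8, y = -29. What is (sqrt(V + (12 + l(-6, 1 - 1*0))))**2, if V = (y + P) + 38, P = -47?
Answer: -34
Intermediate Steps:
V = -38 (V = (-29 - 47) + 38 = -76 + 38 = -38)
(sqrt(V + (12 + l(-6, 1 - 1*0))))**2 = (sqrt(-38 + (12 - 8)))**2 = (sqrt(-38 + 4))**2 = (sqrt(-34))**2 = (I*sqrt(34))**2 = -34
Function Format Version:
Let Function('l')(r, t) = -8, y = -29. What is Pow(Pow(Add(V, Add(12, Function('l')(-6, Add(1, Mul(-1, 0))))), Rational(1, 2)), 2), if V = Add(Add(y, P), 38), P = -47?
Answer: -34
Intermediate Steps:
V = -38 (V = Add(Add(-29, -47), 38) = Add(-76, 38) = -38)
Pow(Pow(Add(V, Add(12, Function('l')(-6, Add(1, Mul(-1, 0))))), Rational(1, 2)), 2) = Pow(Pow(Add(-38, Add(12, -8)), Rational(1, 2)), 2) = Pow(Pow(Add(-38, 4), Rational(1, 2)), 2) = Pow(Pow(-34, Rational(1, 2)), 2) = Pow(Mul(I, Pow(34, Rational(1, 2))), 2) = -34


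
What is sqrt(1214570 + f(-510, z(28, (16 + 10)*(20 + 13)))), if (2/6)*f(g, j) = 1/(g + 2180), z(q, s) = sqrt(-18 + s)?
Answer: sqrt(3387314278010)/1670 ≈ 1102.1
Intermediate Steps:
f(g, j) = 3/(2180 + g) (f(g, j) = 3/(g + 2180) = 3/(2180 + g))
sqrt(1214570 + f(-510, z(28, (16 + 10)*(20 + 13)))) = sqrt(1214570 + 3/(2180 - 510)) = sqrt(1214570 + 3/1670) = sqrt(2028331903/1670) = sqrt(3387314278010)/1670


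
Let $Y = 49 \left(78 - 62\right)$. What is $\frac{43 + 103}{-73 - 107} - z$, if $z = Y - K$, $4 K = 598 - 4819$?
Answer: $- \frac{331211}{180} \approx -1840.1$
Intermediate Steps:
$K = - \frac{4221}{4}$ ($K = \frac{598 - 4819}{4} = \frac{1}{4} \left(-4221\right) = - \frac{4221}{4} \approx -1055.3$)
$Y = 784$ ($Y = 49 \cdot 16 = 784$)
$z = \frac{7357}{4}$ ($z = 784 - - \frac{4221}{4} = 784 + \frac{4221}{4} = \frac{7357}{4} \approx 1839.3$)
$\frac{43 + 103}{-73 - 107} - z = \frac{43 + 103}{-73 - 107} - \frac{7357}{4} = \frac{1}{-180} \cdot 146 - \frac{7357}{4} = \left(- \frac{1}{180}\right) 146 - \frac{7357}{4} = - \frac{73}{90} - \frac{7357}{4} = - \frac{331211}{180}$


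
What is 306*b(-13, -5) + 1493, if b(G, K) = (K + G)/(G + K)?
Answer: 1799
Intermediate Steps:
b(G, K) = 1 (b(G, K) = (G + K)/(G + K) = 1)
306*b(-13, -5) + 1493 = 306*1 + 1493 = 306 + 1493 = 1799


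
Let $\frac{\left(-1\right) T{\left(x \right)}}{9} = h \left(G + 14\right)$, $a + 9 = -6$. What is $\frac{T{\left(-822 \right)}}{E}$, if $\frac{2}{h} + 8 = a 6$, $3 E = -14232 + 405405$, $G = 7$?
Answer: $\frac{27}{912737} \approx 2.9581 \cdot 10^{-5}$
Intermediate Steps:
$a = -15$ ($a = -9 - 6 = -15$)
$E = 130391$ ($E = \frac{-14232 + 405405}{3} = \frac{1}{3} \cdot 391173 = 130391$)
$h = - \frac{1}{49}$ ($h = \frac{2}{-8 - 90} = \frac{2}{-98} = 2 \left(- \frac{1}{98}\right) = - \frac{1}{49} \approx -0.020408$)
$T{\left(x \right)} = \frac{27}{7}$ ($T{\left(x \right)} = - 9 \left(- \frac{7 + 14}{49}\right) = - 9 \left(\left(- \frac{1}{49}\right) 21\right) = \left(-9\right) \left(- \frac{3}{7}\right) = \frac{27}{7}$)
$\frac{T{\left(-822 \right)}}{E} = \frac{27}{7 \cdot 130391} = \frac{27}{7} \cdot \frac{1}{130391} = \frac{27}{912737}$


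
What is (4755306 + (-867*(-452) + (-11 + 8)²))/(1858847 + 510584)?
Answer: 5147199/2369431 ≈ 2.1723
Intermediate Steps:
(4755306 + (-867*(-452) + (-11 + 8)²))/(1858847 + 510584) = (4755306 + (391884 + (-3)²))/2369431 = (4755306 + (391884 + 9))*(1/2369431) = (4755306 + 391893)*(1/2369431) = 5147199*(1/2369431) = 5147199/2369431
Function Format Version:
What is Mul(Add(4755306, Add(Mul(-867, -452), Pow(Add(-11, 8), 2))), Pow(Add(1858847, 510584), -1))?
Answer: Rational(5147199, 2369431) ≈ 2.1723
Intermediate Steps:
Mul(Add(4755306, Add(Mul(-867, -452), Pow(Add(-11, 8), 2))), Pow(Add(1858847, 510584), -1)) = Mul(Add(4755306, Add(391884, Pow(-3, 2))), Pow(2369431, -1)) = Mul(Add(4755306, Add(391884, 9)), Rational(1, 2369431)) = Mul(Add(4755306, 391893), Rational(1, 2369431)) = Mul(5147199, Rational(1, 2369431)) = Rational(5147199, 2369431)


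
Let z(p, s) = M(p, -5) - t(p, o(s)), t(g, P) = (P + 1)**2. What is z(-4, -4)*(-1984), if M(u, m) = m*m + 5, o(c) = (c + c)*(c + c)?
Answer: 8322880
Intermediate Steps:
o(c) = 4*c**2 (o(c) = (2*c)*(2*c) = 4*c**2)
t(g, P) = (1 + P)**2
M(u, m) = 5 + m**2 (M(u, m) = m**2 + 5 = 5 + m**2)
z(p, s) = 30 - (1 + 4*s**2)**2 (z(p, s) = (5 + (-5)**2) - (1 + 4*s**2)**2 = (5 + 25) - (1 + 4*s**2)**2 = 30 - (1 + 4*s**2)**2)
z(-4, -4)*(-1984) = (30 - (1 + 4*(-4)**2)**2)*(-1984) = (30 - (1 + 4*16)**2)*(-1984) = (30 - (1 + 64)**2)*(-1984) = (30 - 1*65**2)*(-1984) = (30 - 1*4225)*(-1984) = (30 - 4225)*(-1984) = -4195*(-1984) = 8322880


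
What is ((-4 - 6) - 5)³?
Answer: -3375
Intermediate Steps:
((-4 - 6) - 5)³ = (-10 - 5)³ = (-15)³ = -3375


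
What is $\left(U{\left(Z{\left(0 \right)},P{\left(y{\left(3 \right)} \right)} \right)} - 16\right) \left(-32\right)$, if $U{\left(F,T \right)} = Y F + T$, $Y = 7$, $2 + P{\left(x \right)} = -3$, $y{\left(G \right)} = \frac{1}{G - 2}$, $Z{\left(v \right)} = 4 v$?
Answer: $672$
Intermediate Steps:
$y{\left(G \right)} = \frac{1}{-2 + G}$
$P{\left(x \right)} = -5$ ($P{\left(x \right)} = -2 - 3 = -5$)
$U{\left(F,T \right)} = T + 7 F$ ($U{\left(F,T \right)} = 7 F + T = T + 7 F$)
$\left(U{\left(Z{\left(0 \right)},P{\left(y{\left(3 \right)} \right)} \right)} - 16\right) \left(-32\right) = \left(\left(-5 + 7 \cdot 4 \cdot 0\right) - 16\right) \left(-32\right) = \left(\left(-5 + 7 \cdot 0\right) - 16\right) \left(-32\right) = \left(\left(-5 + 0\right) - 16\right) \left(-32\right) = \left(-5 - 16\right) \left(-32\right) = \left(-21\right) \left(-32\right) = 672$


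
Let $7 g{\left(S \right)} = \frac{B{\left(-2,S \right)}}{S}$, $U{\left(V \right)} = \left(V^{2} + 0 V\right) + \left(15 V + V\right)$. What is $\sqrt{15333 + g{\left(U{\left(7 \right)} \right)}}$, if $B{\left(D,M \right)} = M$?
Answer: $\frac{2 \sqrt{187831}}{7} \approx 123.83$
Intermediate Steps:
$U{\left(V \right)} = V^{2} + 16 V$ ($U{\left(V \right)} = \left(V^{2} + 0\right) + 16 V = V^{2} + 16 V$)
$g{\left(S \right)} = \frac{1}{7}$ ($g{\left(S \right)} = \frac{S \frac{1}{S}}{7} = \frac{1}{7} \cdot 1 = \frac{1}{7}$)
$\sqrt{15333 + g{\left(U{\left(7 \right)} \right)}} = \sqrt{15333 + \frac{1}{7}} = \sqrt{\frac{107332}{7}} = \frac{2 \sqrt{187831}}{7}$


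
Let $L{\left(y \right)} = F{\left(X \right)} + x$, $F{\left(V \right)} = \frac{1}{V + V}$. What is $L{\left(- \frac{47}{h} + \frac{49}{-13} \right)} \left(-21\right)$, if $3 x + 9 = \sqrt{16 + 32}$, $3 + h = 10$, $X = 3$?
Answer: $\frac{119}{2} - 28 \sqrt{3} \approx 11.003$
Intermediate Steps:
$h = 7$ ($h = -3 + 10 = 7$)
$F{\left(V \right)} = \frac{1}{2 V}$
$x = -3 + \frac{4 \sqrt{3}}{3}$ ($x = -3 + \frac{\sqrt{16 + 32}}{3} = -3 + \frac{\sqrt{48}}{3} = -3 + \frac{4 \sqrt{3}}{3} \approx -0.6906$)
$L{\left(y \right)} = - \frac{17}{6} + \frac{4 \sqrt{3}}{3}$ ($L{\left(y \right)} = \frac{1}{2 \cdot 3} - \left(3 - \frac{4 \sqrt{3}}{3}\right) = \frac{1}{2} \cdot \frac{1}{3} - \left(3 - \frac{4 \sqrt{3}}{3}\right) = \frac{1}{6} - \left(3 - \frac{4 \sqrt{3}}{3}\right) = - \frac{17}{6} + \frac{4 \sqrt{3}}{3}$)
$L{\left(- \frac{47}{h} + \frac{49}{-13} \right)} \left(-21\right) = \left(- \frac{17}{6} + \frac{4 \sqrt{3}}{3}\right) \left(-21\right) = \frac{119}{2} - 28 \sqrt{3}$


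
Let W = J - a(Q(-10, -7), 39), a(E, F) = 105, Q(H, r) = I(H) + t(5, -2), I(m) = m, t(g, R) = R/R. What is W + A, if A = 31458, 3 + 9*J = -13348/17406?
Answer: 2455753648/78327 ≈ 31353.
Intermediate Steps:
t(g, R) = 1
Q(H, r) = 1 + H (Q(H, r) = H + 1 = 1 + H)
J = -32783/78327 (J = -1/3 + (-13348/17406)/9 = -1/3 + (-13348*1/17406)/9 = -1/3 + (1/9)*(-6674/8703) = -1/3 - 6674/78327 = -32783/78327 ≈ -0.41854)
W = -8257118/78327 (W = -32783/78327 - 1*105 = -32783/78327 - 105 = -8257118/78327 ≈ -105.42)
W + A = -8257118/78327 + 31458 = 2455753648/78327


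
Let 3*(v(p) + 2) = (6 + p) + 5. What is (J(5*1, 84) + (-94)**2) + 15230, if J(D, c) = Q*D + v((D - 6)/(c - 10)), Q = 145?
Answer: 1834657/74 ≈ 24793.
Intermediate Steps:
v(p) = 5/3 + p/3 (v(p) = -2 + ((6 + p) + 5)/3 = -2 + (11 + p)/3 = -2 + (11/3 + p/3) = 5/3 + p/3)
J(D, c) = 5/3 + 145*D + (-6 + D)/(3*(-10 + c)) (J(D, c) = 145*D + (5/3 + ((D - 6)/(c - 10))/3) = 145*D + (5/3 + ((-6 + D)/(-10 + c))/3) = 145*D + (5/3 + (-6 + D)/(3*(-10 + c))) = 5/3 + 145*D + (-6 + D)/(3*(-10 + c)))
(J(5*1, 84) + (-94)**2) + 15230 = ((-6 + 5*1 + 5*(1 + 87*(5*1))*(-10 + 84))/(3*(-10 + 84)) + (-94)**2) + 15230 = ((1/3)*(-6 + 5 + 5*(1 + 87*5)*74)/74 + 8836) + 15230 = ((1/3)*(1/74)*(-6 + 5 + 5*(1 + 435)*74) + 8836) + 15230 = ((1/3)*(1/74)*(-6 + 5 + 5*436*74) + 8836) + 15230 = ((1/3)*(1/74)*(-6 + 5 + 161320) + 8836) + 15230 = ((1/3)*(1/74)*161319 + 8836) + 15230 = (53773/74 + 8836) + 15230 = 707637/74 + 15230 = 1834657/74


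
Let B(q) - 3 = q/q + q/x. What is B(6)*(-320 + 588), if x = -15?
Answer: 4824/5 ≈ 964.80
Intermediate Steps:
B(q) = 4 - q/15 (B(q) = 3 + (q/q + q/(-15)) = 3 + (1 + q*(-1/15)) = 3 + (1 - q/15) = 4 - q/15)
B(6)*(-320 + 588) = (4 - 1/15*6)*(-320 + 588) = (4 - 2/5)*268 = (18/5)*268 = 4824/5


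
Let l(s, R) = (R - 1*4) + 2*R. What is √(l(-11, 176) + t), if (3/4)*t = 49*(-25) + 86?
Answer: 2*I*√2238/3 ≈ 31.538*I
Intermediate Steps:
t = -4556/3 (t = 4*(49*(-25) + 86)/3 = 4*(-1225 + 86)/3 = (4/3)*(-1139) = -4556/3 ≈ -1518.7)
l(s, R) = -4 + 3*R (l(s, R) = (R - 4) + 2*R = (-4 + R) + 2*R = -4 + 3*R)
√(l(-11, 176) + t) = √((-4 + 3*176) - 4556/3) = √((-4 + 528) - 4556/3) = √(524 - 4556/3) = √(-2984/3) = 2*I*√2238/3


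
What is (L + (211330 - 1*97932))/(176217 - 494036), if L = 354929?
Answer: -468327/317819 ≈ -1.4736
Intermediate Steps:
(L + (211330 - 1*97932))/(176217 - 494036) = (354929 + (211330 - 1*97932))/(176217 - 494036) = (354929 + (211330 - 97932))/(-317819) = (354929 + 113398)*(-1/317819) = 468327*(-1/317819) = -468327/317819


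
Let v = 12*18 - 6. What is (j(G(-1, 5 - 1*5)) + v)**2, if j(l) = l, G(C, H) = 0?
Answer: 44100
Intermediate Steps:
v = 210 (v = 216 - 6 = 210)
(j(G(-1, 5 - 1*5)) + v)**2 = (0 + 210)**2 = 210**2 = 44100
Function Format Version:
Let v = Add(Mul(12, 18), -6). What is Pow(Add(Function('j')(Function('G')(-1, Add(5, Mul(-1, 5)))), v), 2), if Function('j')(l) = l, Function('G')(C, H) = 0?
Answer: 44100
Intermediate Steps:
v = 210 (v = Add(216, -6) = 210)
Pow(Add(Function('j')(Function('G')(-1, Add(5, Mul(-1, 5)))), v), 2) = Pow(Add(0, 210), 2) = Pow(210, 2) = 44100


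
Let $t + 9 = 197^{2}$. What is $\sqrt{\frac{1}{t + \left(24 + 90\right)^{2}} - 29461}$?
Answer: $\frac{i \sqrt{19759681355295}}{25898} \approx 171.64 i$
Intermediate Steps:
$t = 38800$ ($t = -9 + 197^{2} = -9 + 38809 = 38800$)
$\sqrt{\frac{1}{t + \left(24 + 90\right)^{2}} - 29461} = \sqrt{\frac{1}{38800 + \left(24 + 90\right)^{2}} - 29461} = \sqrt{\frac{1}{38800 + 114^{2}} - 29461} = \sqrt{\frac{1}{38800 + 12996} - 29461} = \sqrt{\frac{1}{51796} - 29461} = \sqrt{- \frac{1525961955}{51796}} = \frac{i \sqrt{19759681355295}}{25898}$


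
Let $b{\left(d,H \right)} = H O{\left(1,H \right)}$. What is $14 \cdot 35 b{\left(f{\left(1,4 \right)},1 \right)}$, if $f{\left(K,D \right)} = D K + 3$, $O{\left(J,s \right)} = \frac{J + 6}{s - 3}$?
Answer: $-1715$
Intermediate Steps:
$O{\left(J,s \right)} = \frac{6 + J}{-3 + s}$
$f{\left(K,D \right)} = 3 + D K$
$b{\left(d,H \right)} = \frac{7 H}{-3 + H}$ ($b{\left(d,H \right)} = H \frac{6 + 1}{-3 + H} = H \frac{1}{-3 + H} 7 = H \frac{7}{-3 + H} = \frac{7 H}{-3 + H}$)
$14 \cdot 35 b{\left(f{\left(1,4 \right)},1 \right)} = 14 \cdot 35 \cdot 7 \cdot 1 \frac{1}{-3 + 1} = 490 \cdot 7 \cdot 1 \frac{1}{-2} = 490 \cdot 7 \cdot 1 \left(- \frac{1}{2}\right) = 490 \left(- \frac{7}{2}\right) = -1715$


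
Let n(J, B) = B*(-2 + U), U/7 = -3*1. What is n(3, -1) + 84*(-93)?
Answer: -7789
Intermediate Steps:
U = -21 (U = 7*(-3*1) = 7*(-3) = -21)
n(J, B) = -23*B (n(J, B) = B*(-2 - 21) = B*(-23) = -23*B)
n(3, -1) + 84*(-93) = -23*(-1) + 84*(-93) = 23 - 7812 = -7789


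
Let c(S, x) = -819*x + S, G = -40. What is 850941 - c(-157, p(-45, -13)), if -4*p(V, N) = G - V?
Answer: 3400297/4 ≈ 8.5007e+5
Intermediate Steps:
p(V, N) = 10 + V/4 (p(V, N) = -(-40 - V)/4 = 10 + V/4)
c(S, x) = S - 819*x
850941 - c(-157, p(-45, -13)) = 850941 - (-157 - 819*(10 + (¼)*(-45))) = 850941 - (-157 - 819*(10 - 45/4)) = 850941 - (-157 - 819*(-5/4)) = 850941 - (-157 + 4095/4) = 850941 - 1*3467/4 = 850941 - 3467/4 = 3400297/4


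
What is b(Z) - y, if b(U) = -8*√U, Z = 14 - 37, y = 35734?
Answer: -35734 - 8*I*√23 ≈ -35734.0 - 38.367*I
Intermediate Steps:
Z = -23
b(U) = -8*√U
b(Z) - y = -8*I*√23 - 1*35734 = -8*I*√23 - 35734 = -35734 - 8*I*√23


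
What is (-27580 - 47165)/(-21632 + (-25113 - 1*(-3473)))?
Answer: 8305/4808 ≈ 1.7273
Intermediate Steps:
(-27580 - 47165)/(-21632 + (-25113 - 1*(-3473))) = -74745/(-21632 + (-25113 + 3473)) = -74745/(-21632 - 21640) = -74745/(-43272) = -74745*(-1/43272) = 8305/4808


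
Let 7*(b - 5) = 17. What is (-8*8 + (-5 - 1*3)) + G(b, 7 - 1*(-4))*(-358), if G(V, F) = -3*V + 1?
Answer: 52838/7 ≈ 7548.3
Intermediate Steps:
b = 52/7 (b = 5 + (1/7)*17 = 5 + 17/7 = 52/7 ≈ 7.4286)
G(V, F) = 1 - 3*V
(-8*8 + (-5 - 1*3)) + G(b, 7 - 1*(-4))*(-358) = (-8*8 + (-5 - 1*3)) + (1 - 3*52/7)*(-358) = (-64 + (-5 - 3)) + (1 - 156/7)*(-358) = (-64 - 8) - 149/7*(-358) = -72 + 53342/7 = 52838/7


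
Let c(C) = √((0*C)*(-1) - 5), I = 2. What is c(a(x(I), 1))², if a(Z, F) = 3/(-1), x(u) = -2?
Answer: -5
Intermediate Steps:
a(Z, F) = -3 (a(Z, F) = 3*(-1) = -3)
c(C) = I*√5 (c(C) = √(0*(-1) - 5) = √(0 - 5) = √(-5) = I*√5)
c(a(x(I), 1))² = (I*√5)² = -5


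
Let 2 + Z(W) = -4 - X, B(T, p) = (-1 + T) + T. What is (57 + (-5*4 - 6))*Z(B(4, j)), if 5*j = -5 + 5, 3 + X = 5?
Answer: -248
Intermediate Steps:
X = 2 (X = -3 + 5 = 2)
j = 0 (j = (-5 + 5)/5 = (⅕)*0 = 0)
B(T, p) = -1 + 2*T
Z(W) = -8 (Z(W) = -2 + (-4 - 1*2) = -2 + (-4 - 2) = -2 - 6 = -8)
(57 + (-5*4 - 6))*Z(B(4, j)) = (57 + (-5*4 - 6))*(-8) = (57 + (-20 - 6))*(-8) = (57 - 26)*(-8) = 31*(-8) = -248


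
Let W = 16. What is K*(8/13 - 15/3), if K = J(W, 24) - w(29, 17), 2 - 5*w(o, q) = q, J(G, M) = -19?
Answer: 912/13 ≈ 70.154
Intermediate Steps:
w(o, q) = ⅖ - q/5
K = -16 (K = -19 - (⅖ - ⅕*17) = -19 - (⅖ - 17/5) = -19 - 1*(-3) = -19 + 3 = -16)
K*(8/13 - 15/3) = -16*(8/13 - 15/3) = -16*(8*(1/13) - 15*⅓) = -16*(8/13 - 5) = -16*(-57/13) = 912/13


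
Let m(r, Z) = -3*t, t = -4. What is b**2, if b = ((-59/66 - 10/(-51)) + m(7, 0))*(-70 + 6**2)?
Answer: 17867529/121 ≈ 1.4767e+5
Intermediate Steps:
m(r, Z) = 12 (m(r, Z) = -3*(-4) = 12)
b = -4227/11 (b = ((-59/66 - 10/(-51)) + 12)*(-70 + 6**2) = ((-59*1/66 - 10*(-1/51)) + 12)*(-70 + 36) = ((-59/66 + 10/51) + 12)*(-34) = (-261/374 + 12)*(-34) = (4227/374)*(-34) = -4227/11 ≈ -384.27)
b**2 = (-4227/11)**2 = 17867529/121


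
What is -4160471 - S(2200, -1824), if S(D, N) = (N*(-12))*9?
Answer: -4357463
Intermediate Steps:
S(D, N) = -108*N (S(D, N) = -12*N*9 = -108*N)
-4160471 - S(2200, -1824) = -4160471 - (-108)*(-1824) = -4160471 - 1*196992 = -4160471 - 196992 = -4357463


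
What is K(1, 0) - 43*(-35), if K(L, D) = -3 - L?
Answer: 1501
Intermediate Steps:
K(1, 0) - 43*(-35) = (-3 - 1*1) - 43*(-35) = (-3 - 1) + 1505 = -4 + 1505 = 1501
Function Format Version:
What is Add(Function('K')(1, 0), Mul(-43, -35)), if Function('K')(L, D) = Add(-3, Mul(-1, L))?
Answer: 1501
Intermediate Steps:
Add(Function('K')(1, 0), Mul(-43, -35)) = Add(Add(-3, Mul(-1, 1)), Mul(-43, -35)) = Add(Add(-3, -1), 1505) = Add(-4, 1505) = 1501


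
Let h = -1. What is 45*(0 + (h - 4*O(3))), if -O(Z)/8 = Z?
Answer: 4275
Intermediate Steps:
O(Z) = -8*Z
45*(0 + (h - 4*O(3))) = 45*(0 + (-1 - (-32)*3)) = 45*(0 + (-1 - 4*(-24))) = 45*(0 + (-1 + 96)) = 45*(0 + 95) = 45*95 = 4275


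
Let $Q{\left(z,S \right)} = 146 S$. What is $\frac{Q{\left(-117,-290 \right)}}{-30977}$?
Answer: $\frac{42340}{30977} \approx 1.3668$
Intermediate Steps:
$\frac{Q{\left(-117,-290 \right)}}{-30977} = \frac{146 \left(-290\right)}{-30977} = \left(-42340\right) \left(- \frac{1}{30977}\right) = \frac{42340}{30977}$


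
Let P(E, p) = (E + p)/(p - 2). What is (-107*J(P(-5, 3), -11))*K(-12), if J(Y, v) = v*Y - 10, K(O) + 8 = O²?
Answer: -174624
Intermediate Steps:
K(O) = -8 + O²
P(E, p) = (E + p)/(-2 + p)
J(Y, v) = -10 + Y*v (J(Y, v) = Y*v - 10 = -10 + Y*v)
(-107*J(P(-5, 3), -11))*K(-12) = (-107*(-10 + ((-5 + 3)/(-2 + 3))*(-11)))*(-8 + (-12)²) = (-107*(-10 + (-2/1)*(-11)))*(-8 + 144) = -107*(-10 + (1*(-2))*(-11))*136 = -107*(-10 - 2*(-11))*136 = -107*(-10 + 22)*136 = -107*12*136 = -1284*136 = -174624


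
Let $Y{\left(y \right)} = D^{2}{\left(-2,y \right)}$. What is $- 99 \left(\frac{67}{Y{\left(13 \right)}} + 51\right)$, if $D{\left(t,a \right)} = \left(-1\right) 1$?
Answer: $-11682$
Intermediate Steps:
$D{\left(t,a \right)} = -1$
$Y{\left(y \right)} = 1$ ($Y{\left(y \right)} = \left(-1\right)^{2} = 1$)
$- 99 \left(\frac{67}{Y{\left(13 \right)}} + 51\right) = - 99 \left(\frac{67}{1} + 51\right) = - 99 \left(67 \cdot 1 + 51\right) = - 99 \left(67 + 51\right) = \left(-99\right) 118 = -11682$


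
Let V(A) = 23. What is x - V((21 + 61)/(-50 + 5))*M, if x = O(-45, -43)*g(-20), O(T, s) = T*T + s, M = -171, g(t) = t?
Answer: -35707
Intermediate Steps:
O(T, s) = s + T² (O(T, s) = T² + s = s + T²)
x = -39640 (x = (-43 + (-45)²)*(-20) = (-43 + 2025)*(-20) = 1982*(-20) = -39640)
x - V((21 + 61)/(-50 + 5))*M = -39640 - 23*(-171) = -39640 - 1*(-3933) = -39640 + 3933 = -35707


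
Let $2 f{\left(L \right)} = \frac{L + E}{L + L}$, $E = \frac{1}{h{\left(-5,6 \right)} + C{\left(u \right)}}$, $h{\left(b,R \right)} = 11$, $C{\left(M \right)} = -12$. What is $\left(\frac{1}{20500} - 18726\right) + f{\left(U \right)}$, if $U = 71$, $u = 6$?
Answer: $- \frac{27255334179}{1455500} \approx -18726.0$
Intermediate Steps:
$E = -1$ ($E = \frac{1}{11 - 12} = \frac{1}{-1} = -1$)
$f{\left(L \right)} = \frac{-1 + L}{4 L}$ ($f{\left(L \right)} = \frac{\left(L - 1\right) \frac{1}{L + L}}{2} = \frac{\left(-1 + L\right) \frac{1}{2 L}}{2} = \frac{\frac{1}{2} \frac{1}{L} \left(-1 + L\right)}{2} = \frac{-1 + L}{4 L}$)
$\left(\frac{1}{20500} - 18726\right) + f{\left(U \right)} = \left(\frac{1}{20500} - 18726\right) + \frac{-1 + 71}{4 \cdot 71} = \left(\frac{1}{20500} - 18726\right) + \frac{1}{4} \cdot \frac{1}{71} \cdot 70 = - \frac{383882999}{20500} + \frac{35}{142} = - \frac{27255334179}{1455500}$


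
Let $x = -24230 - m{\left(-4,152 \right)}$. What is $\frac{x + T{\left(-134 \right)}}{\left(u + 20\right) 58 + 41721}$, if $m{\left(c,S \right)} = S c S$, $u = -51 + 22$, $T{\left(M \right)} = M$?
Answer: $\frac{22684}{13733} \approx 1.6518$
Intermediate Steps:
$u = -29$
$m{\left(c,S \right)} = c S^{2}$
$x = 68186$ ($x = -24230 - - 4 \cdot 152^{2} = -24230 - \left(-4\right) 23104 = -24230 - -92416 = -24230 + 92416 = 68186$)
$\frac{x + T{\left(-134 \right)}}{\left(u + 20\right) 58 + 41721} = \frac{68186 - 134}{\left(-29 + 20\right) 58 + 41721} = \frac{68052}{\left(-9\right) 58 + 41721} = \frac{68052}{-522 + 41721} = \frac{68052}{41199} = 68052 \cdot \frac{1}{41199} = \frac{22684}{13733}$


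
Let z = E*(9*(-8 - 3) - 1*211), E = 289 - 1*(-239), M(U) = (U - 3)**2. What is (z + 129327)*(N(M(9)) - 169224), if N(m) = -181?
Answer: 5819569965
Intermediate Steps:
M(U) = (-3 + U)**2
E = 528 (E = 289 + 239 = 528)
z = -163680 (z = 528*(9*(-8 - 3) - 1*211) = 528*(9*(-11) - 211) = 528*(-99 - 211) = 528*(-310) = -163680)
(z + 129327)*(N(M(9)) - 169224) = (-163680 + 129327)*(-181 - 169224) = -34353*(-169405) = 5819569965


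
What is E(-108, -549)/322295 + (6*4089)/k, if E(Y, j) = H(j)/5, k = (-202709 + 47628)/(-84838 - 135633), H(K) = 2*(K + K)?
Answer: 8716525164365274/249909154475 ≈ 34879.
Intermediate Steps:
H(K) = 4*K (H(K) = 2*(2*K) = 4*K)
k = 155081/220471 (k = -155081/(-220471) = -155081*(-1/220471) = 155081/220471 ≈ 0.70341)
E(Y, j) = 4*j/5 (E(Y, j) = (4*j)/5 = (4*j)*(⅕) = 4*j/5)
E(-108, -549)/322295 + (6*4089)/k = ((⅘)*(-549))/322295 + (6*4089)/(155081/220471) = -2196/5*1/322295 + 24534*(220471/155081) = -2196/1611475 + 5409035514/155081 = 8716525164365274/249909154475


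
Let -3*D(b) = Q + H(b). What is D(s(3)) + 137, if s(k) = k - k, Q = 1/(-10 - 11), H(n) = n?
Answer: 8632/63 ≈ 137.02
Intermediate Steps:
Q = -1/21 (Q = 1/(-21) = -1/21 ≈ -0.047619)
s(k) = 0
D(b) = 1/63 - b/3 (D(b) = -(-1/21 + b)/3 = 1/63 - b/3)
D(s(3)) + 137 = (1/63 - 1/3*0) + 137 = (1/63 + 0) + 137 = 1/63 + 137 = 8632/63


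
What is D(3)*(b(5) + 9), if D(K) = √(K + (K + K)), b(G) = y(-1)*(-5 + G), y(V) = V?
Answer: 27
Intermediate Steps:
b(G) = 5 - G (b(G) = -(-5 + G) = 5 - G)
D(K) = √3*√K (D(K) = √(K + 2*K) = √(3*K) = √3*√K)
D(3)*(b(5) + 9) = (√3*√3)*((5 - 1*5) + 9) = 3*((5 - 5) + 9) = 3*(0 + 9) = 3*9 = 27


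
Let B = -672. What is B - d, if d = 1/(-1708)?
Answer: -1147775/1708 ≈ -672.00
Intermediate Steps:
d = -1/1708 ≈ -0.00058548
B - d = -672 - 1*(-1/1708) = -672 + 1/1708 = -1147775/1708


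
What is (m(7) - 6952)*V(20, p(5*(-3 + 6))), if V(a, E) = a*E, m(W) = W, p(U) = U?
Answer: -2083500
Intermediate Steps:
V(a, E) = E*a
(m(7) - 6952)*V(20, p(5*(-3 + 6))) = (7 - 6952)*((5*(-3 + 6))*20) = -6945*5*3*20 = -104175*20 = -6945*300 = -2083500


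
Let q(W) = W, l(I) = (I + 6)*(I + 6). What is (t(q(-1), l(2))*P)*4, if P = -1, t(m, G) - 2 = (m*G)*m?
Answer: -264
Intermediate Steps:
l(I) = (6 + I)² (l(I) = (6 + I)*(6 + I) = (6 + I)²)
t(m, G) = 2 + G*m² (t(m, G) = 2 + (m*G)*m = 2 + (G*m)*m = 2 + G*m²)
(t(q(-1), l(2))*P)*4 = ((2 + (6 + 2)²*(-1)²)*(-1))*4 = ((2 + 8²*1)*(-1))*4 = ((2 + 64*1)*(-1))*4 = ((2 + 64)*(-1))*4 = (66*(-1))*4 = -66*4 = -264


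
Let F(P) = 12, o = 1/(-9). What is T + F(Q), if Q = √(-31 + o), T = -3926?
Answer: -3914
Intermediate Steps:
o = -⅑ ≈ -0.11111
Q = 2*I*√70/3 (Q = √(-31 - ⅑) = √(-280/9) = 2*I*√70/3 ≈ 5.5777*I)
T + F(Q) = -3926 + 12 = -3914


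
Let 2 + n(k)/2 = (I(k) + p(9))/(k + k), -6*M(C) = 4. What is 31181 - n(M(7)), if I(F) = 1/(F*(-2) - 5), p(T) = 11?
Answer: 343212/11 ≈ 31201.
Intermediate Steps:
I(F) = 1/(-5 - 2*F) (I(F) = 1/(-2*F - 5) = 1/(-5 - 2*F))
M(C) = -⅔ (M(C) = -⅙*4 = -⅔)
n(k) = -4 + (11 - 1/(5 + 2*k))/k (n(k) = -4 + 2*((-1/(5 + 2*k) + 11)/(k + k)) = -4 + 2*((11 - 1/(5 + 2*k))/((2*k))) = -4 + 2*((11 - 1/(5 + 2*k))*(1/(2*k))) = -4 + 2*((11 - 1/(5 + 2*k))/(2*k)) = -4 + (11 - 1/(5 + 2*k))/k)
31181 - n(M(7)) = 31181 - 2*(27 - ⅔ - 4*(-⅔)²)/((-⅔)*(5 + 2*(-⅔))) = 31181 - 2*(-3)*(27 - ⅔ - 4*4/9)/(2*(5 - 4/3)) = 31181 - 2*(-3)*(27 - ⅔ - 16/9)/(2*11/3) = 31181 - 2*(-3)*3*221/(2*11*9) = 31181 - 1*(-221/11) = 31181 + 221/11 = 343212/11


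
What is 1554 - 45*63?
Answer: -1281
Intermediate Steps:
1554 - 45*63 = 1554 - 2835 = -1281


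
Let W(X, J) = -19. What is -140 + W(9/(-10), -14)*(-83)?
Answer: 1437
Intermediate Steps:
-140 + W(9/(-10), -14)*(-83) = -140 - 19*(-83) = -140 + 1577 = 1437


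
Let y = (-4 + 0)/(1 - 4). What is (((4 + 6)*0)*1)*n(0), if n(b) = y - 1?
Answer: 0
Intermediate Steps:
y = 4/3 (y = -4/(-3) = -4*(-1/3) = 4/3 ≈ 1.3333)
n(b) = 1/3 (n(b) = 4/3 - 1 = 1/3)
(((4 + 6)*0)*1)*n(0) = (((4 + 6)*0)*1)*(1/3) = ((10*0)*1)*(1/3) = (0*1)*(1/3) = 0*(1/3) = 0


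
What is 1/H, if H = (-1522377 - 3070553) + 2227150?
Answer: -1/2365780 ≈ -4.2269e-7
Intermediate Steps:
H = -2365780 (H = -4592930 + 2227150 = -2365780)
1/H = 1/(-2365780) = -1/2365780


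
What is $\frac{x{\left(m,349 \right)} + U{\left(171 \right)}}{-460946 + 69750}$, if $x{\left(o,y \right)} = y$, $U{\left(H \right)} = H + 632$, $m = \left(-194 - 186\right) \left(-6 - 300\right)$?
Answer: $- \frac{288}{97799} \approx -0.0029448$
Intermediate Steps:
$m = 116280$ ($m = \left(-380\right) \left(-306\right) = 116280$)
$U{\left(H \right)} = 632 + H$
$\frac{x{\left(m,349 \right)} + U{\left(171 \right)}}{-460946 + 69750} = \frac{349 + \left(632 + 171\right)}{-460946 + 69750} = \frac{349 + 803}{-391196} = 1152 \left(- \frac{1}{391196}\right) = - \frac{288}{97799}$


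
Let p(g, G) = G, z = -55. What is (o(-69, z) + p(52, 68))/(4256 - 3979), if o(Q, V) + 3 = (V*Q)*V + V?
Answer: -208715/277 ≈ -753.48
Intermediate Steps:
o(Q, V) = -3 + V + Q*V**2 (o(Q, V) = -3 + ((V*Q)*V + V) = -3 + ((Q*V)*V + V) = -3 + (Q*V**2 + V) = -3 + (V + Q*V**2) = -3 + V + Q*V**2)
(o(-69, z) + p(52, 68))/(4256 - 3979) = ((-3 - 55 - 69*(-55)**2) + 68)/(4256 - 3979) = ((-3 - 55 - 69*3025) + 68)/277 = ((-3 - 55 - 208725) + 68)*(1/277) = (-208783 + 68)*(1/277) = -208715*1/277 = -208715/277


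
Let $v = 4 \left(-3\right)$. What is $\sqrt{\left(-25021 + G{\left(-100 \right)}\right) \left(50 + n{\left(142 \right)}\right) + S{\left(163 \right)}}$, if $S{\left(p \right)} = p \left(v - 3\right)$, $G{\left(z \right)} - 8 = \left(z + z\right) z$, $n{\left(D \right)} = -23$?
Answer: $2 i \sqrt{34449} \approx 371.21 i$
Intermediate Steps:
$G{\left(z \right)} = 8 + 2 z^{2}$ ($G{\left(z \right)} = 8 + \left(z + z\right) z = 8 + 2 z z = 8 + 2 z^{2}$)
$v = -12$
$S{\left(p \right)} = - 15 p$ ($S{\left(p \right)} = p \left(-12 - 3\right) = p \left(-15\right) = - 15 p$)
$\sqrt{\left(-25021 + G{\left(-100 \right)}\right) \left(50 + n{\left(142 \right)}\right) + S{\left(163 \right)}} = \sqrt{\left(-25021 + \left(8 + 2 \left(-100\right)^{2}\right)\right) \left(50 - 23\right) - 2445} = \sqrt{\left(-25021 + \left(8 + 2 \cdot 10000\right)\right) 27 - 2445} = \sqrt{\left(-25021 + \left(8 + 20000\right)\right) 27 - 2445} = \sqrt{\left(-25021 + 20008\right) 27 - 2445} = \sqrt{\left(-5013\right) 27 - 2445} = \sqrt{-135351 - 2445} = \sqrt{-137796} = 2 i \sqrt{34449}$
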